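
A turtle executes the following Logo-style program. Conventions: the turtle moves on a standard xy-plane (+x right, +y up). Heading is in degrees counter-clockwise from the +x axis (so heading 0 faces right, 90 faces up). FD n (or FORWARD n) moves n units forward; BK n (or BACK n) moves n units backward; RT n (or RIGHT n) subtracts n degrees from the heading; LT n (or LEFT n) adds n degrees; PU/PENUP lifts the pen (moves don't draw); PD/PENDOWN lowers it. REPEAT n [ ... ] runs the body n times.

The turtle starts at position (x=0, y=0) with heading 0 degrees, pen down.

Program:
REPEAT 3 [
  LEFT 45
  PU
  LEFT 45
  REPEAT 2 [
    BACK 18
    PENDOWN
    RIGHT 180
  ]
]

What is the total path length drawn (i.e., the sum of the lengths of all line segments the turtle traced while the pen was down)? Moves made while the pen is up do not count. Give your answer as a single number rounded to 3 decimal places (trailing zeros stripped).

Answer: 54

Derivation:
Executing turtle program step by step:
Start: pos=(0,0), heading=0, pen down
REPEAT 3 [
  -- iteration 1/3 --
  LT 45: heading 0 -> 45
  PU: pen up
  LT 45: heading 45 -> 90
  REPEAT 2 [
    -- iteration 1/2 --
    BK 18: (0,0) -> (0,-18) [heading=90, move]
    PD: pen down
    RT 180: heading 90 -> 270
    -- iteration 2/2 --
    BK 18: (0,-18) -> (0,0) [heading=270, draw]
    PD: pen down
    RT 180: heading 270 -> 90
  ]
  -- iteration 2/3 --
  LT 45: heading 90 -> 135
  PU: pen up
  LT 45: heading 135 -> 180
  REPEAT 2 [
    -- iteration 1/2 --
    BK 18: (0,0) -> (18,0) [heading=180, move]
    PD: pen down
    RT 180: heading 180 -> 0
    -- iteration 2/2 --
    BK 18: (18,0) -> (0,0) [heading=0, draw]
    PD: pen down
    RT 180: heading 0 -> 180
  ]
  -- iteration 3/3 --
  LT 45: heading 180 -> 225
  PU: pen up
  LT 45: heading 225 -> 270
  REPEAT 2 [
    -- iteration 1/2 --
    BK 18: (0,0) -> (0,18) [heading=270, move]
    PD: pen down
    RT 180: heading 270 -> 90
    -- iteration 2/2 --
    BK 18: (0,18) -> (0,0) [heading=90, draw]
    PD: pen down
    RT 180: heading 90 -> 270
  ]
]
Final: pos=(0,0), heading=270, 3 segment(s) drawn

Segment lengths:
  seg 1: (0,-18) -> (0,0), length = 18
  seg 2: (18,0) -> (0,0), length = 18
  seg 3: (0,18) -> (0,0), length = 18
Total = 54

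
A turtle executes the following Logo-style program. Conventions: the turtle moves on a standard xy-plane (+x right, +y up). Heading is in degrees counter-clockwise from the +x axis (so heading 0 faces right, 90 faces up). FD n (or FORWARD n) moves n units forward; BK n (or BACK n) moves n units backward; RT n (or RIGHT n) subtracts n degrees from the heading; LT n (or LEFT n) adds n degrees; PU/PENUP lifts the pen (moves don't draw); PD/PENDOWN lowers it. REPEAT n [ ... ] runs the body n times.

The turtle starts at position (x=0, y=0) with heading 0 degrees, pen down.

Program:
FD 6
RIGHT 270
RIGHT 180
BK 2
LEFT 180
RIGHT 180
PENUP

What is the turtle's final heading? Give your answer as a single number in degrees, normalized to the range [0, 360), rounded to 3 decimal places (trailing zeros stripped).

Answer: 270

Derivation:
Executing turtle program step by step:
Start: pos=(0,0), heading=0, pen down
FD 6: (0,0) -> (6,0) [heading=0, draw]
RT 270: heading 0 -> 90
RT 180: heading 90 -> 270
BK 2: (6,0) -> (6,2) [heading=270, draw]
LT 180: heading 270 -> 90
RT 180: heading 90 -> 270
PU: pen up
Final: pos=(6,2), heading=270, 2 segment(s) drawn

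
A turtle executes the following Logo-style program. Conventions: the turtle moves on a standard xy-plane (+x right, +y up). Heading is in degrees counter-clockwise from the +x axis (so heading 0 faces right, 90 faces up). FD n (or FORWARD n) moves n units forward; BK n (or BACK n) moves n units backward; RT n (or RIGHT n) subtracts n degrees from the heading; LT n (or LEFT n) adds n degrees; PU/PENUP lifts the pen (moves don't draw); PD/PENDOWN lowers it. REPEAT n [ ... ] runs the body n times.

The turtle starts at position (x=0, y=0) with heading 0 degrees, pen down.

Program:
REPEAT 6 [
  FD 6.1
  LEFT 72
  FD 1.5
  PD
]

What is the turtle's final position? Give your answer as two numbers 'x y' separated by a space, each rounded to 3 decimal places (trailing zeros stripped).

Executing turtle program step by step:
Start: pos=(0,0), heading=0, pen down
REPEAT 6 [
  -- iteration 1/6 --
  FD 6.1: (0,0) -> (6.1,0) [heading=0, draw]
  LT 72: heading 0 -> 72
  FD 1.5: (6.1,0) -> (6.564,1.427) [heading=72, draw]
  PD: pen down
  -- iteration 2/6 --
  FD 6.1: (6.564,1.427) -> (8.449,7.228) [heading=72, draw]
  LT 72: heading 72 -> 144
  FD 1.5: (8.449,7.228) -> (7.235,8.11) [heading=144, draw]
  PD: pen down
  -- iteration 3/6 --
  FD 6.1: (7.235,8.11) -> (2.3,11.695) [heading=144, draw]
  LT 72: heading 144 -> 216
  FD 1.5: (2.3,11.695) -> (1.086,10.814) [heading=216, draw]
  PD: pen down
  -- iteration 4/6 --
  FD 6.1: (1.086,10.814) -> (-3.849,7.228) [heading=216, draw]
  LT 72: heading 216 -> 288
  FD 1.5: (-3.849,7.228) -> (-3.385,5.801) [heading=288, draw]
  PD: pen down
  -- iteration 5/6 --
  FD 6.1: (-3.385,5.801) -> (-1.5,0) [heading=288, draw]
  LT 72: heading 288 -> 0
  FD 1.5: (-1.5,0) -> (0,0) [heading=0, draw]
  PD: pen down
  -- iteration 6/6 --
  FD 6.1: (0,0) -> (6.1,0) [heading=0, draw]
  LT 72: heading 0 -> 72
  FD 1.5: (6.1,0) -> (6.564,1.427) [heading=72, draw]
  PD: pen down
]
Final: pos=(6.564,1.427), heading=72, 12 segment(s) drawn

Answer: 6.564 1.427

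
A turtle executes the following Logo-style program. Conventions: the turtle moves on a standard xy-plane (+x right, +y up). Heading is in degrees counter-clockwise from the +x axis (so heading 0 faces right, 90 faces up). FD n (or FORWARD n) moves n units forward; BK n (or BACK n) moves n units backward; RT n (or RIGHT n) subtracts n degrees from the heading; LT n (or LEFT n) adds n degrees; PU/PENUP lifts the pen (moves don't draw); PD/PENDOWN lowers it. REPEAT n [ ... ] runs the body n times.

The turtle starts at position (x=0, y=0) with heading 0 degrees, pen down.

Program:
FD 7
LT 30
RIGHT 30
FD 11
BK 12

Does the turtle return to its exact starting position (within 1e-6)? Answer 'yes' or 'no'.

Answer: no

Derivation:
Executing turtle program step by step:
Start: pos=(0,0), heading=0, pen down
FD 7: (0,0) -> (7,0) [heading=0, draw]
LT 30: heading 0 -> 30
RT 30: heading 30 -> 0
FD 11: (7,0) -> (18,0) [heading=0, draw]
BK 12: (18,0) -> (6,0) [heading=0, draw]
Final: pos=(6,0), heading=0, 3 segment(s) drawn

Start position: (0, 0)
Final position: (6, 0)
Distance = 6; >= 1e-6 -> NOT closed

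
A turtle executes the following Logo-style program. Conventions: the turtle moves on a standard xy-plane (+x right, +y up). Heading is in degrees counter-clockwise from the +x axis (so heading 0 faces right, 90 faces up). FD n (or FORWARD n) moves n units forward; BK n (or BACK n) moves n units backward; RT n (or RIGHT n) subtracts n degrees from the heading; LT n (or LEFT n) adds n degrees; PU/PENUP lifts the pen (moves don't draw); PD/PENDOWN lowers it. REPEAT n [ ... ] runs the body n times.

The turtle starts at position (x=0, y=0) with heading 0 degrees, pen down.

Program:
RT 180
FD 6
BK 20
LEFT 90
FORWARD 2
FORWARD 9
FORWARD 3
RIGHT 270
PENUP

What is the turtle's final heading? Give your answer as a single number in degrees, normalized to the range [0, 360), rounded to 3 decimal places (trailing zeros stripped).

Answer: 0

Derivation:
Executing turtle program step by step:
Start: pos=(0,0), heading=0, pen down
RT 180: heading 0 -> 180
FD 6: (0,0) -> (-6,0) [heading=180, draw]
BK 20: (-6,0) -> (14,0) [heading=180, draw]
LT 90: heading 180 -> 270
FD 2: (14,0) -> (14,-2) [heading=270, draw]
FD 9: (14,-2) -> (14,-11) [heading=270, draw]
FD 3: (14,-11) -> (14,-14) [heading=270, draw]
RT 270: heading 270 -> 0
PU: pen up
Final: pos=(14,-14), heading=0, 5 segment(s) drawn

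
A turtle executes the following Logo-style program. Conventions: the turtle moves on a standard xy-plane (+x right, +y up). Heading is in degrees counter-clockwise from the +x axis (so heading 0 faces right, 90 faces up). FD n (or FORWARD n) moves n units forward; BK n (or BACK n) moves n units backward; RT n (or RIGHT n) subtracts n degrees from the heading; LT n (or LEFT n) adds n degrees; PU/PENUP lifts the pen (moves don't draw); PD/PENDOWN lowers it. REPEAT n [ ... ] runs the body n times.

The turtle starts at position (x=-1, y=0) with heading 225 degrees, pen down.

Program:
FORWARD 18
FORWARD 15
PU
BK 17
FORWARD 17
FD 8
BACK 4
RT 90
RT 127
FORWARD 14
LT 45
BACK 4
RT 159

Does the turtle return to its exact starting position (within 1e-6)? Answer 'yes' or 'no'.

Executing turtle program step by step:
Start: pos=(-1,0), heading=225, pen down
FD 18: (-1,0) -> (-13.728,-12.728) [heading=225, draw]
FD 15: (-13.728,-12.728) -> (-24.335,-23.335) [heading=225, draw]
PU: pen up
BK 17: (-24.335,-23.335) -> (-12.314,-11.314) [heading=225, move]
FD 17: (-12.314,-11.314) -> (-24.335,-23.335) [heading=225, move]
FD 8: (-24.335,-23.335) -> (-29.991,-28.991) [heading=225, move]
BK 4: (-29.991,-28.991) -> (-27.163,-26.163) [heading=225, move]
RT 90: heading 225 -> 135
RT 127: heading 135 -> 8
FD 14: (-27.163,-26.163) -> (-13.299,-24.215) [heading=8, move]
LT 45: heading 8 -> 53
BK 4: (-13.299,-24.215) -> (-15.706,-27.409) [heading=53, move]
RT 159: heading 53 -> 254
Final: pos=(-15.706,-27.409), heading=254, 2 segment(s) drawn

Start position: (-1, 0)
Final position: (-15.706, -27.409)
Distance = 31.105; >= 1e-6 -> NOT closed

Answer: no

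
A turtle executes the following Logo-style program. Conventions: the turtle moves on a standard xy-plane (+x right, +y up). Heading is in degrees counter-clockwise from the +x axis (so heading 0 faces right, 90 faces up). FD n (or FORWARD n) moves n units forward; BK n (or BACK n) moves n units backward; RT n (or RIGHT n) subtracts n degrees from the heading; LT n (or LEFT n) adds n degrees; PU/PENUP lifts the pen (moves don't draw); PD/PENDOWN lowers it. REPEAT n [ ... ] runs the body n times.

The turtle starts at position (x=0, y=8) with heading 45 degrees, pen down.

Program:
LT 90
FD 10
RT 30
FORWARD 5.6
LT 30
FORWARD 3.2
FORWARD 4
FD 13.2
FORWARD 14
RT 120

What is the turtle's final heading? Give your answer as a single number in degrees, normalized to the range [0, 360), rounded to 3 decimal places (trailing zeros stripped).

Executing turtle program step by step:
Start: pos=(0,8), heading=45, pen down
LT 90: heading 45 -> 135
FD 10: (0,8) -> (-7.071,15.071) [heading=135, draw]
RT 30: heading 135 -> 105
FD 5.6: (-7.071,15.071) -> (-8.52,20.48) [heading=105, draw]
LT 30: heading 105 -> 135
FD 3.2: (-8.52,20.48) -> (-10.783,22.743) [heading=135, draw]
FD 4: (-10.783,22.743) -> (-13.612,25.571) [heading=135, draw]
FD 13.2: (-13.612,25.571) -> (-22.945,34.905) [heading=135, draw]
FD 14: (-22.945,34.905) -> (-32.845,44.805) [heading=135, draw]
RT 120: heading 135 -> 15
Final: pos=(-32.845,44.805), heading=15, 6 segment(s) drawn

Answer: 15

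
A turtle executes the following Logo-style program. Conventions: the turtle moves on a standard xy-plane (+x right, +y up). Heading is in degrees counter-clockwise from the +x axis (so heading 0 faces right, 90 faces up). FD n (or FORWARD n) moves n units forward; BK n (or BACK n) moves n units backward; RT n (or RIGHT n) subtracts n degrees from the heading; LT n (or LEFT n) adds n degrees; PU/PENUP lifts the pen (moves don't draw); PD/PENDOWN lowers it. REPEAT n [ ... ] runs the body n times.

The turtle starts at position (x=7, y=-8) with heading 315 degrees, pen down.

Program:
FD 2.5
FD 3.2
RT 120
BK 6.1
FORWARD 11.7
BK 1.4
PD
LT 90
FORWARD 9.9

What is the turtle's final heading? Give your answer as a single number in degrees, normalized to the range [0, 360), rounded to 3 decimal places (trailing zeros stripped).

Executing turtle program step by step:
Start: pos=(7,-8), heading=315, pen down
FD 2.5: (7,-8) -> (8.768,-9.768) [heading=315, draw]
FD 3.2: (8.768,-9.768) -> (11.031,-12.031) [heading=315, draw]
RT 120: heading 315 -> 195
BK 6.1: (11.031,-12.031) -> (16.923,-10.452) [heading=195, draw]
FD 11.7: (16.923,-10.452) -> (5.621,-13.48) [heading=195, draw]
BK 1.4: (5.621,-13.48) -> (6.974,-13.118) [heading=195, draw]
PD: pen down
LT 90: heading 195 -> 285
FD 9.9: (6.974,-13.118) -> (9.536,-22.68) [heading=285, draw]
Final: pos=(9.536,-22.68), heading=285, 6 segment(s) drawn

Answer: 285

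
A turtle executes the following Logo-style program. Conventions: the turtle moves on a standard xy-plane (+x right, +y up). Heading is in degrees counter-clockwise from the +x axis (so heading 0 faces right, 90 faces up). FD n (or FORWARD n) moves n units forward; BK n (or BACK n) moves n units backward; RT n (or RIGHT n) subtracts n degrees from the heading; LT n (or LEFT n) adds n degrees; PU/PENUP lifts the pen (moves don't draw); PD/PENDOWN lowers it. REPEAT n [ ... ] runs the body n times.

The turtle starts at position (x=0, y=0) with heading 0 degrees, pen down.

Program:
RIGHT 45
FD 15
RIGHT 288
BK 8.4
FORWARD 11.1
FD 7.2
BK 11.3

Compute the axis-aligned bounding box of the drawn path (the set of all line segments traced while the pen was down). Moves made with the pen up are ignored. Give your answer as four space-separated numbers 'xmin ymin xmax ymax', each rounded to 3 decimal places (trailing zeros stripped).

Answer: 0 -14.42 19.428 0

Derivation:
Executing turtle program step by step:
Start: pos=(0,0), heading=0, pen down
RT 45: heading 0 -> 315
FD 15: (0,0) -> (10.607,-10.607) [heading=315, draw]
RT 288: heading 315 -> 27
BK 8.4: (10.607,-10.607) -> (3.122,-14.42) [heading=27, draw]
FD 11.1: (3.122,-14.42) -> (13.012,-9.381) [heading=27, draw]
FD 7.2: (13.012,-9.381) -> (19.428,-6.112) [heading=27, draw]
BK 11.3: (19.428,-6.112) -> (9.359,-11.242) [heading=27, draw]
Final: pos=(9.359,-11.242), heading=27, 5 segment(s) drawn

Segment endpoints: x in {0, 3.122, 9.359, 10.607, 13.012, 19.428}, y in {-14.42, -11.242, -10.607, -9.381, -6.112, 0}
xmin=0, ymin=-14.42, xmax=19.428, ymax=0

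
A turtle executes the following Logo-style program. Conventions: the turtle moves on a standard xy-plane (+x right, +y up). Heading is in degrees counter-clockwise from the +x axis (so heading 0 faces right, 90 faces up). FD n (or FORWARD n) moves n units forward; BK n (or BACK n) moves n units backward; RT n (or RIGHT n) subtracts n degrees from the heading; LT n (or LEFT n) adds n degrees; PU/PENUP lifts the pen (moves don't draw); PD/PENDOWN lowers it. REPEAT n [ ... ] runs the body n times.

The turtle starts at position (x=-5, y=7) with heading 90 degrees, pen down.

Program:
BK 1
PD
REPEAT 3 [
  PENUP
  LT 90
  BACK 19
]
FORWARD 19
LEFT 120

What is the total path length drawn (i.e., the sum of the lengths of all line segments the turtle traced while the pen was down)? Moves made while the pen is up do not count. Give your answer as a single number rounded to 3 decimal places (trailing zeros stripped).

Answer: 1

Derivation:
Executing turtle program step by step:
Start: pos=(-5,7), heading=90, pen down
BK 1: (-5,7) -> (-5,6) [heading=90, draw]
PD: pen down
REPEAT 3 [
  -- iteration 1/3 --
  PU: pen up
  LT 90: heading 90 -> 180
  BK 19: (-5,6) -> (14,6) [heading=180, move]
  -- iteration 2/3 --
  PU: pen up
  LT 90: heading 180 -> 270
  BK 19: (14,6) -> (14,25) [heading=270, move]
  -- iteration 3/3 --
  PU: pen up
  LT 90: heading 270 -> 0
  BK 19: (14,25) -> (-5,25) [heading=0, move]
]
FD 19: (-5,25) -> (14,25) [heading=0, move]
LT 120: heading 0 -> 120
Final: pos=(14,25), heading=120, 1 segment(s) drawn

Segment lengths:
  seg 1: (-5,7) -> (-5,6), length = 1
Total = 1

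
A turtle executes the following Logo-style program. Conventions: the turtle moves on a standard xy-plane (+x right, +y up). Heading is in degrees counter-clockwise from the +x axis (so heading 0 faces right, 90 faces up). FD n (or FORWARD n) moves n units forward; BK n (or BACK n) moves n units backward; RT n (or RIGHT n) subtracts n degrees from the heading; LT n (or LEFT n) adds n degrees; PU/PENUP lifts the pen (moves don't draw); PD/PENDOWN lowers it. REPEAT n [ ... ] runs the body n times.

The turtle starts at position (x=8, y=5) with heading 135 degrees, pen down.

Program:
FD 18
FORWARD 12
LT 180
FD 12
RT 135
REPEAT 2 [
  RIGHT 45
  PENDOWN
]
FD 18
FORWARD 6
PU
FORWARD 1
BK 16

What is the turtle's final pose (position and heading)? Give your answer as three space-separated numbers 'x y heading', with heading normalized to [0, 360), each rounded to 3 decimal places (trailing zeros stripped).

Answer: -4.728 26.728 90

Derivation:
Executing turtle program step by step:
Start: pos=(8,5), heading=135, pen down
FD 18: (8,5) -> (-4.728,17.728) [heading=135, draw]
FD 12: (-4.728,17.728) -> (-13.213,26.213) [heading=135, draw]
LT 180: heading 135 -> 315
FD 12: (-13.213,26.213) -> (-4.728,17.728) [heading=315, draw]
RT 135: heading 315 -> 180
REPEAT 2 [
  -- iteration 1/2 --
  RT 45: heading 180 -> 135
  PD: pen down
  -- iteration 2/2 --
  RT 45: heading 135 -> 90
  PD: pen down
]
FD 18: (-4.728,17.728) -> (-4.728,35.728) [heading=90, draw]
FD 6: (-4.728,35.728) -> (-4.728,41.728) [heading=90, draw]
PU: pen up
FD 1: (-4.728,41.728) -> (-4.728,42.728) [heading=90, move]
BK 16: (-4.728,42.728) -> (-4.728,26.728) [heading=90, move]
Final: pos=(-4.728,26.728), heading=90, 5 segment(s) drawn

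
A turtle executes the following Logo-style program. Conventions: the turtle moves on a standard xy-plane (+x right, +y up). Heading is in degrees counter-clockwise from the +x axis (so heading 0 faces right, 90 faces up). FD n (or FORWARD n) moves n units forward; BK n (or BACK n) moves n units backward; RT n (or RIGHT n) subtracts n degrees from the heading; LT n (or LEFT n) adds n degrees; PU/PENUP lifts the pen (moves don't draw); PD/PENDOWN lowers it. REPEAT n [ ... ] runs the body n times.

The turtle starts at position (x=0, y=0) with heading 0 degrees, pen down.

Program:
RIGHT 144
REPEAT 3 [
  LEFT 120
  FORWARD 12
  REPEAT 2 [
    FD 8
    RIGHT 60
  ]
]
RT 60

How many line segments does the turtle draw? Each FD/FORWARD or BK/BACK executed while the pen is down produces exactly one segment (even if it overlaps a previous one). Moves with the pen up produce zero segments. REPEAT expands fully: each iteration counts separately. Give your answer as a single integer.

Executing turtle program step by step:
Start: pos=(0,0), heading=0, pen down
RT 144: heading 0 -> 216
REPEAT 3 [
  -- iteration 1/3 --
  LT 120: heading 216 -> 336
  FD 12: (0,0) -> (10.963,-4.881) [heading=336, draw]
  REPEAT 2 [
    -- iteration 1/2 --
    FD 8: (10.963,-4.881) -> (18.271,-8.135) [heading=336, draw]
    RT 60: heading 336 -> 276
    -- iteration 2/2 --
    FD 8: (18.271,-8.135) -> (19.107,-16.091) [heading=276, draw]
    RT 60: heading 276 -> 216
  ]
  -- iteration 2/3 --
  LT 120: heading 216 -> 336
  FD 12: (19.107,-16.091) -> (30.07,-20.972) [heading=336, draw]
  REPEAT 2 [
    -- iteration 1/2 --
    FD 8: (30.07,-20.972) -> (37.378,-24.226) [heading=336, draw]
    RT 60: heading 336 -> 276
    -- iteration 2/2 --
    FD 8: (37.378,-24.226) -> (38.214,-32.182) [heading=276, draw]
    RT 60: heading 276 -> 216
  ]
  -- iteration 3/3 --
  LT 120: heading 216 -> 336
  FD 12: (38.214,-32.182) -> (49.177,-37.063) [heading=336, draw]
  REPEAT 2 [
    -- iteration 1/2 --
    FD 8: (49.177,-37.063) -> (56.485,-40.317) [heading=336, draw]
    RT 60: heading 336 -> 276
    -- iteration 2/2 --
    FD 8: (56.485,-40.317) -> (57.321,-48.273) [heading=276, draw]
    RT 60: heading 276 -> 216
  ]
]
RT 60: heading 216 -> 156
Final: pos=(57.321,-48.273), heading=156, 9 segment(s) drawn
Segments drawn: 9

Answer: 9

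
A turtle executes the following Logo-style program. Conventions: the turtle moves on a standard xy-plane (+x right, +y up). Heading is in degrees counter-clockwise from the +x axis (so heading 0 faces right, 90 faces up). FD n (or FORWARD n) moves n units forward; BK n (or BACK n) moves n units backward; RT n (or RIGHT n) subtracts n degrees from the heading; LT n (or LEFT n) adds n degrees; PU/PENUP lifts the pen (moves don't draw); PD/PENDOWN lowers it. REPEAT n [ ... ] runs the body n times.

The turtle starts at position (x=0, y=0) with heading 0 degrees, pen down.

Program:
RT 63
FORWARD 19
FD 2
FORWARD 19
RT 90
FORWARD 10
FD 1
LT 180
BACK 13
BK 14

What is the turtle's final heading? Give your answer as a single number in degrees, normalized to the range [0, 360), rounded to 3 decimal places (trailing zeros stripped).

Answer: 27

Derivation:
Executing turtle program step by step:
Start: pos=(0,0), heading=0, pen down
RT 63: heading 0 -> 297
FD 19: (0,0) -> (8.626,-16.929) [heading=297, draw]
FD 2: (8.626,-16.929) -> (9.534,-18.711) [heading=297, draw]
FD 19: (9.534,-18.711) -> (18.16,-35.64) [heading=297, draw]
RT 90: heading 297 -> 207
FD 10: (18.16,-35.64) -> (9.25,-40.18) [heading=207, draw]
FD 1: (9.25,-40.18) -> (8.359,-40.634) [heading=207, draw]
LT 180: heading 207 -> 27
BK 13: (8.359,-40.634) -> (-3.225,-46.536) [heading=27, draw]
BK 14: (-3.225,-46.536) -> (-15.699,-52.892) [heading=27, draw]
Final: pos=(-15.699,-52.892), heading=27, 7 segment(s) drawn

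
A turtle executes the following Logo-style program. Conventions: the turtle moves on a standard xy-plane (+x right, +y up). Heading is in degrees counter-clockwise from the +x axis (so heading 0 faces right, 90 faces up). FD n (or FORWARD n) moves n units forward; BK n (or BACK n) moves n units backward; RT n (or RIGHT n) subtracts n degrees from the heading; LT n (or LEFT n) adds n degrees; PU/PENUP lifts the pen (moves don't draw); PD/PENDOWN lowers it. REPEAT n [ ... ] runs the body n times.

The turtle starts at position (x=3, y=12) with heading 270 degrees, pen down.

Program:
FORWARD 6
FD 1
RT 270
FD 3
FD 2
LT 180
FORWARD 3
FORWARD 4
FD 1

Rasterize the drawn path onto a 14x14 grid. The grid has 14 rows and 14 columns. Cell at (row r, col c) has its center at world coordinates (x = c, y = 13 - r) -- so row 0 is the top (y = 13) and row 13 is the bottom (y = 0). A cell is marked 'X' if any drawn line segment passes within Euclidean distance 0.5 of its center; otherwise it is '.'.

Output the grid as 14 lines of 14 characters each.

Segment 0: (3,12) -> (3,6)
Segment 1: (3,6) -> (3,5)
Segment 2: (3,5) -> (6,5)
Segment 3: (6,5) -> (8,5)
Segment 4: (8,5) -> (5,5)
Segment 5: (5,5) -> (1,5)
Segment 6: (1,5) -> (-0,5)

Answer: ..............
...X..........
...X..........
...X..........
...X..........
...X..........
...X..........
...X..........
XXXXXXXXX.....
..............
..............
..............
..............
..............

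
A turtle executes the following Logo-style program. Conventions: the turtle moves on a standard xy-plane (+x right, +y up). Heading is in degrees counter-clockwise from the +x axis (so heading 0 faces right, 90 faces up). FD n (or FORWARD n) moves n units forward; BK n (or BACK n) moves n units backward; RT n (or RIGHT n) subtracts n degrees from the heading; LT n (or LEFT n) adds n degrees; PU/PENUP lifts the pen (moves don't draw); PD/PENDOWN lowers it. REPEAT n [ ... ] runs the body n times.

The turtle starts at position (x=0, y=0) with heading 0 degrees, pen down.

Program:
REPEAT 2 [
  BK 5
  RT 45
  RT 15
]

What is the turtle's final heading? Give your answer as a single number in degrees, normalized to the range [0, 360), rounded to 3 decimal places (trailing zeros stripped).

Answer: 240

Derivation:
Executing turtle program step by step:
Start: pos=(0,0), heading=0, pen down
REPEAT 2 [
  -- iteration 1/2 --
  BK 5: (0,0) -> (-5,0) [heading=0, draw]
  RT 45: heading 0 -> 315
  RT 15: heading 315 -> 300
  -- iteration 2/2 --
  BK 5: (-5,0) -> (-7.5,4.33) [heading=300, draw]
  RT 45: heading 300 -> 255
  RT 15: heading 255 -> 240
]
Final: pos=(-7.5,4.33), heading=240, 2 segment(s) drawn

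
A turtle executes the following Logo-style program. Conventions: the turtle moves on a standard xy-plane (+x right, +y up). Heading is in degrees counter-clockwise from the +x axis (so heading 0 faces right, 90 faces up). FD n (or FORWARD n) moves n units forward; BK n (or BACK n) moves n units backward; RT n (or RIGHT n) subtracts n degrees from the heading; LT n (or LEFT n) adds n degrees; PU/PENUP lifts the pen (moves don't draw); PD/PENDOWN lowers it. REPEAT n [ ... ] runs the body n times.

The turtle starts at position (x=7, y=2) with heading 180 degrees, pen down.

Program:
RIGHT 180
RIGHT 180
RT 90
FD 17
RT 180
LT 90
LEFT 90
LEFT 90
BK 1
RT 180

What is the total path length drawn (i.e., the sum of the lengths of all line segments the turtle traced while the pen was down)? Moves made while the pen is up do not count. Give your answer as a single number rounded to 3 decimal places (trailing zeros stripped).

Answer: 18

Derivation:
Executing turtle program step by step:
Start: pos=(7,2), heading=180, pen down
RT 180: heading 180 -> 0
RT 180: heading 0 -> 180
RT 90: heading 180 -> 90
FD 17: (7,2) -> (7,19) [heading=90, draw]
RT 180: heading 90 -> 270
LT 90: heading 270 -> 0
LT 90: heading 0 -> 90
LT 90: heading 90 -> 180
BK 1: (7,19) -> (8,19) [heading=180, draw]
RT 180: heading 180 -> 0
Final: pos=(8,19), heading=0, 2 segment(s) drawn

Segment lengths:
  seg 1: (7,2) -> (7,19), length = 17
  seg 2: (7,19) -> (8,19), length = 1
Total = 18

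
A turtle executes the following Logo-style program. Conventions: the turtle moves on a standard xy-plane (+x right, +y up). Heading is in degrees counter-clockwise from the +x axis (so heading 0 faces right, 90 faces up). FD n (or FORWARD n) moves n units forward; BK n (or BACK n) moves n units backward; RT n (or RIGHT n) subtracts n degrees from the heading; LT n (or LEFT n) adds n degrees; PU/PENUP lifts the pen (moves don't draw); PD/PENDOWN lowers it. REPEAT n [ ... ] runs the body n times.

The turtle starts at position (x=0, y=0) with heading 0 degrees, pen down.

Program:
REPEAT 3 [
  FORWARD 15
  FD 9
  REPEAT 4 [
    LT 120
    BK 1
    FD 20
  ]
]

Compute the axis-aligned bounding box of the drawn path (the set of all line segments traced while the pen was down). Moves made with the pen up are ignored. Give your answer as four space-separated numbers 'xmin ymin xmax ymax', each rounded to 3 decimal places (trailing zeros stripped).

Executing turtle program step by step:
Start: pos=(0,0), heading=0, pen down
REPEAT 3 [
  -- iteration 1/3 --
  FD 15: (0,0) -> (15,0) [heading=0, draw]
  FD 9: (15,0) -> (24,0) [heading=0, draw]
  REPEAT 4 [
    -- iteration 1/4 --
    LT 120: heading 0 -> 120
    BK 1: (24,0) -> (24.5,-0.866) [heading=120, draw]
    FD 20: (24.5,-0.866) -> (14.5,16.454) [heading=120, draw]
    -- iteration 2/4 --
    LT 120: heading 120 -> 240
    BK 1: (14.5,16.454) -> (15,17.321) [heading=240, draw]
    FD 20: (15,17.321) -> (5,0) [heading=240, draw]
    -- iteration 3/4 --
    LT 120: heading 240 -> 0
    BK 1: (5,0) -> (4,0) [heading=0, draw]
    FD 20: (4,0) -> (24,0) [heading=0, draw]
    -- iteration 4/4 --
    LT 120: heading 0 -> 120
    BK 1: (24,0) -> (24.5,-0.866) [heading=120, draw]
    FD 20: (24.5,-0.866) -> (14.5,16.454) [heading=120, draw]
  ]
  -- iteration 2/3 --
  FD 15: (14.5,16.454) -> (7,29.445) [heading=120, draw]
  FD 9: (7,29.445) -> (2.5,37.239) [heading=120, draw]
  REPEAT 4 [
    -- iteration 1/4 --
    LT 120: heading 120 -> 240
    BK 1: (2.5,37.239) -> (3,38.105) [heading=240, draw]
    FD 20: (3,38.105) -> (-7,20.785) [heading=240, draw]
    -- iteration 2/4 --
    LT 120: heading 240 -> 0
    BK 1: (-7,20.785) -> (-8,20.785) [heading=0, draw]
    FD 20: (-8,20.785) -> (12,20.785) [heading=0, draw]
    -- iteration 3/4 --
    LT 120: heading 0 -> 120
    BK 1: (12,20.785) -> (12.5,19.919) [heading=120, draw]
    FD 20: (12.5,19.919) -> (2.5,37.239) [heading=120, draw]
    -- iteration 4/4 --
    LT 120: heading 120 -> 240
    BK 1: (2.5,37.239) -> (3,38.105) [heading=240, draw]
    FD 20: (3,38.105) -> (-7,20.785) [heading=240, draw]
  ]
  -- iteration 3/3 --
  FD 15: (-7,20.785) -> (-14.5,7.794) [heading=240, draw]
  FD 9: (-14.5,7.794) -> (-19,0) [heading=240, draw]
  REPEAT 4 [
    -- iteration 1/4 --
    LT 120: heading 240 -> 0
    BK 1: (-19,0) -> (-20,0) [heading=0, draw]
    FD 20: (-20,0) -> (0,0) [heading=0, draw]
    -- iteration 2/4 --
    LT 120: heading 0 -> 120
    BK 1: (0,0) -> (0.5,-0.866) [heading=120, draw]
    FD 20: (0.5,-0.866) -> (-9.5,16.454) [heading=120, draw]
    -- iteration 3/4 --
    LT 120: heading 120 -> 240
    BK 1: (-9.5,16.454) -> (-9,17.321) [heading=240, draw]
    FD 20: (-9,17.321) -> (-19,0) [heading=240, draw]
    -- iteration 4/4 --
    LT 120: heading 240 -> 0
    BK 1: (-19,0) -> (-20,0) [heading=0, draw]
    FD 20: (-20,0) -> (0,0) [heading=0, draw]
  ]
]
Final: pos=(0,0), heading=0, 30 segment(s) drawn

Segment endpoints: x in {-20, -20, -19, -19, -14.5, -9.5, -9, -8, -7, -7, 0, 0, 0, 0.5, 2.5, 2.5, 3, 3, 4, 5, 7, 12, 12.5, 14.5, 14.5, 15, 15, 24, 24, 24.5, 24.5}, y in {-0.866, -0.866, -0.866, 0, 0, 0, 0, 0, 0, 0, 0, 0, 0, 7.794, 16.454, 16.454, 16.454, 17.321, 17.321, 19.919, 20.785, 20.785, 20.785, 29.445, 37.239, 37.239, 38.105, 38.105}
xmin=-20, ymin=-0.866, xmax=24.5, ymax=38.105

Answer: -20 -0.866 24.5 38.105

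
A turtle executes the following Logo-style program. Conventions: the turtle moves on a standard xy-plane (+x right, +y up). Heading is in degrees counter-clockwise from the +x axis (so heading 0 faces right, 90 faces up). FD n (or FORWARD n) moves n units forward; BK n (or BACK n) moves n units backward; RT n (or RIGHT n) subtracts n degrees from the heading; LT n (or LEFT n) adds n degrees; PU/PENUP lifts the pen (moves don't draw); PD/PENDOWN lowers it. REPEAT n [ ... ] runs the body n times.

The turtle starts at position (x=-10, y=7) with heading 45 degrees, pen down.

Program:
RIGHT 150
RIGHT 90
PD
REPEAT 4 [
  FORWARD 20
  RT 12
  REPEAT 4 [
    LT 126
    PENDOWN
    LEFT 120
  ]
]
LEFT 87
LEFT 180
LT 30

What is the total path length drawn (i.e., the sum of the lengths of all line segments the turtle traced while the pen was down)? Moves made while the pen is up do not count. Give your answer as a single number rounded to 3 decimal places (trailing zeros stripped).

Answer: 80

Derivation:
Executing turtle program step by step:
Start: pos=(-10,7), heading=45, pen down
RT 150: heading 45 -> 255
RT 90: heading 255 -> 165
PD: pen down
REPEAT 4 [
  -- iteration 1/4 --
  FD 20: (-10,7) -> (-29.319,12.176) [heading=165, draw]
  RT 12: heading 165 -> 153
  REPEAT 4 [
    -- iteration 1/4 --
    LT 126: heading 153 -> 279
    PD: pen down
    LT 120: heading 279 -> 39
    -- iteration 2/4 --
    LT 126: heading 39 -> 165
    PD: pen down
    LT 120: heading 165 -> 285
    -- iteration 3/4 --
    LT 126: heading 285 -> 51
    PD: pen down
    LT 120: heading 51 -> 171
    -- iteration 4/4 --
    LT 126: heading 171 -> 297
    PD: pen down
    LT 120: heading 297 -> 57
  ]
  -- iteration 2/4 --
  FD 20: (-29.319,12.176) -> (-18.426,28.95) [heading=57, draw]
  RT 12: heading 57 -> 45
  REPEAT 4 [
    -- iteration 1/4 --
    LT 126: heading 45 -> 171
    PD: pen down
    LT 120: heading 171 -> 291
    -- iteration 2/4 --
    LT 126: heading 291 -> 57
    PD: pen down
    LT 120: heading 57 -> 177
    -- iteration 3/4 --
    LT 126: heading 177 -> 303
    PD: pen down
    LT 120: heading 303 -> 63
    -- iteration 4/4 --
    LT 126: heading 63 -> 189
    PD: pen down
    LT 120: heading 189 -> 309
  ]
  -- iteration 3/4 --
  FD 20: (-18.426,28.95) -> (-5.839,13.407) [heading=309, draw]
  RT 12: heading 309 -> 297
  REPEAT 4 [
    -- iteration 1/4 --
    LT 126: heading 297 -> 63
    PD: pen down
    LT 120: heading 63 -> 183
    -- iteration 2/4 --
    LT 126: heading 183 -> 309
    PD: pen down
    LT 120: heading 309 -> 69
    -- iteration 3/4 --
    LT 126: heading 69 -> 195
    PD: pen down
    LT 120: heading 195 -> 315
    -- iteration 4/4 --
    LT 126: heading 315 -> 81
    PD: pen down
    LT 120: heading 81 -> 201
  ]
  -- iteration 4/4 --
  FD 20: (-5.839,13.407) -> (-24.511,6.24) [heading=201, draw]
  RT 12: heading 201 -> 189
  REPEAT 4 [
    -- iteration 1/4 --
    LT 126: heading 189 -> 315
    PD: pen down
    LT 120: heading 315 -> 75
    -- iteration 2/4 --
    LT 126: heading 75 -> 201
    PD: pen down
    LT 120: heading 201 -> 321
    -- iteration 3/4 --
    LT 126: heading 321 -> 87
    PD: pen down
    LT 120: heading 87 -> 207
    -- iteration 4/4 --
    LT 126: heading 207 -> 333
    PD: pen down
    LT 120: heading 333 -> 93
  ]
]
LT 87: heading 93 -> 180
LT 180: heading 180 -> 0
LT 30: heading 0 -> 30
Final: pos=(-24.511,6.24), heading=30, 4 segment(s) drawn

Segment lengths:
  seg 1: (-10,7) -> (-29.319,12.176), length = 20
  seg 2: (-29.319,12.176) -> (-18.426,28.95), length = 20
  seg 3: (-18.426,28.95) -> (-5.839,13.407), length = 20
  seg 4: (-5.839,13.407) -> (-24.511,6.24), length = 20
Total = 80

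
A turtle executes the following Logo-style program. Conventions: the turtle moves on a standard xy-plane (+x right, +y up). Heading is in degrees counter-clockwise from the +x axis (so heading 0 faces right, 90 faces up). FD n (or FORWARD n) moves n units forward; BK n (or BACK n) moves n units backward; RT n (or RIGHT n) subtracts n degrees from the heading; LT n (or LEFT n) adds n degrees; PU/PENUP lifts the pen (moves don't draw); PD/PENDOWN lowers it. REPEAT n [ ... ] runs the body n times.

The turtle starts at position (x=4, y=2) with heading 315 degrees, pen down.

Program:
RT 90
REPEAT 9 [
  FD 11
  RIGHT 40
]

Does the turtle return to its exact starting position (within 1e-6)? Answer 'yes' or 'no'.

Answer: yes

Derivation:
Executing turtle program step by step:
Start: pos=(4,2), heading=315, pen down
RT 90: heading 315 -> 225
REPEAT 9 [
  -- iteration 1/9 --
  FD 11: (4,2) -> (-3.778,-5.778) [heading=225, draw]
  RT 40: heading 225 -> 185
  -- iteration 2/9 --
  FD 11: (-3.778,-5.778) -> (-14.736,-6.737) [heading=185, draw]
  RT 40: heading 185 -> 145
  -- iteration 3/9 --
  FD 11: (-14.736,-6.737) -> (-23.747,-0.428) [heading=145, draw]
  RT 40: heading 145 -> 105
  -- iteration 4/9 --
  FD 11: (-23.747,-0.428) -> (-26.594,10.198) [heading=105, draw]
  RT 40: heading 105 -> 65
  -- iteration 5/9 --
  FD 11: (-26.594,10.198) -> (-21.945,20.167) [heading=65, draw]
  RT 40: heading 65 -> 25
  -- iteration 6/9 --
  FD 11: (-21.945,20.167) -> (-11.976,24.816) [heading=25, draw]
  RT 40: heading 25 -> 345
  -- iteration 7/9 --
  FD 11: (-11.976,24.816) -> (-1.351,21.969) [heading=345, draw]
  RT 40: heading 345 -> 305
  -- iteration 8/9 --
  FD 11: (-1.351,21.969) -> (4.959,12.958) [heading=305, draw]
  RT 40: heading 305 -> 265
  -- iteration 9/9 --
  FD 11: (4.959,12.958) -> (4,2) [heading=265, draw]
  RT 40: heading 265 -> 225
]
Final: pos=(4,2), heading=225, 9 segment(s) drawn

Start position: (4, 2)
Final position: (4, 2)
Distance = 0; < 1e-6 -> CLOSED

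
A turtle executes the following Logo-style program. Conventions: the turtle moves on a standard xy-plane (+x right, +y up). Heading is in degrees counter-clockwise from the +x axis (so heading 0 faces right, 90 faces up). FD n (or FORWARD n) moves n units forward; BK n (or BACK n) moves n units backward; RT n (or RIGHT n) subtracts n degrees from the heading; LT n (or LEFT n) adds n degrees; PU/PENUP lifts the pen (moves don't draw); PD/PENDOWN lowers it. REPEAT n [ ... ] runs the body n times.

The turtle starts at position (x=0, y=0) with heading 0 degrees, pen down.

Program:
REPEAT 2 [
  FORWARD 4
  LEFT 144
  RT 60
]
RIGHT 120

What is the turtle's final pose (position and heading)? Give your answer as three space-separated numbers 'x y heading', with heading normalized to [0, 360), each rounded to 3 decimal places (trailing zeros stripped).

Answer: 4.418 3.978 48

Derivation:
Executing turtle program step by step:
Start: pos=(0,0), heading=0, pen down
REPEAT 2 [
  -- iteration 1/2 --
  FD 4: (0,0) -> (4,0) [heading=0, draw]
  LT 144: heading 0 -> 144
  RT 60: heading 144 -> 84
  -- iteration 2/2 --
  FD 4: (4,0) -> (4.418,3.978) [heading=84, draw]
  LT 144: heading 84 -> 228
  RT 60: heading 228 -> 168
]
RT 120: heading 168 -> 48
Final: pos=(4.418,3.978), heading=48, 2 segment(s) drawn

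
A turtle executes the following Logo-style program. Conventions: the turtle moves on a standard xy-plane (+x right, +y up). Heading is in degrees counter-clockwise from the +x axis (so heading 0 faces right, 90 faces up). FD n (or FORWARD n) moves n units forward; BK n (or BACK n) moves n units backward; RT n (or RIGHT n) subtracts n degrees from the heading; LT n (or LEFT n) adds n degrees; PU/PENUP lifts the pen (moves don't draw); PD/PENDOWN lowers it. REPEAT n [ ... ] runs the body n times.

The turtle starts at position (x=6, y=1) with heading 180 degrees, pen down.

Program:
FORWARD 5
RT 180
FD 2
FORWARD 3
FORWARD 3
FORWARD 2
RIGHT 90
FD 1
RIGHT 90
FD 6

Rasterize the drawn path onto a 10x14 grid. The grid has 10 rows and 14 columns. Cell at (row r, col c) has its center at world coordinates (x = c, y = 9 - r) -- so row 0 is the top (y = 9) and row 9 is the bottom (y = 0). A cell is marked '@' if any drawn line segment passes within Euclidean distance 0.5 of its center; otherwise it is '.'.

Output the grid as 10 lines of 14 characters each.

Answer: ..............
..............
..............
..............
..............
..............
..............
..............
.@@@@@@@@@@@..
.....@@@@@@@..

Derivation:
Segment 0: (6,1) -> (1,1)
Segment 1: (1,1) -> (3,1)
Segment 2: (3,1) -> (6,1)
Segment 3: (6,1) -> (9,1)
Segment 4: (9,1) -> (11,1)
Segment 5: (11,1) -> (11,0)
Segment 6: (11,0) -> (5,-0)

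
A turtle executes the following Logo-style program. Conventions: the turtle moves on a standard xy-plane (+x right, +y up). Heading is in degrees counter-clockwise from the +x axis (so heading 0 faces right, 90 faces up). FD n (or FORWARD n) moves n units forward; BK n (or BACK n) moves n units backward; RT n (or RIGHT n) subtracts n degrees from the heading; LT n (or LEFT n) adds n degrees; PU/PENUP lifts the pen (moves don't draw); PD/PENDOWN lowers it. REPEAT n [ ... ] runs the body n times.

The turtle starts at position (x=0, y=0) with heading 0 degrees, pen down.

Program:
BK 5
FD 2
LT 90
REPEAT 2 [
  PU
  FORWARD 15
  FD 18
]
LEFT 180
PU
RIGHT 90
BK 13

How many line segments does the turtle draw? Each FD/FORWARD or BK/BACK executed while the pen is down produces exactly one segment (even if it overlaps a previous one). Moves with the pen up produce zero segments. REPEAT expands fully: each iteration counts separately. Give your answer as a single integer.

Executing turtle program step by step:
Start: pos=(0,0), heading=0, pen down
BK 5: (0,0) -> (-5,0) [heading=0, draw]
FD 2: (-5,0) -> (-3,0) [heading=0, draw]
LT 90: heading 0 -> 90
REPEAT 2 [
  -- iteration 1/2 --
  PU: pen up
  FD 15: (-3,0) -> (-3,15) [heading=90, move]
  FD 18: (-3,15) -> (-3,33) [heading=90, move]
  -- iteration 2/2 --
  PU: pen up
  FD 15: (-3,33) -> (-3,48) [heading=90, move]
  FD 18: (-3,48) -> (-3,66) [heading=90, move]
]
LT 180: heading 90 -> 270
PU: pen up
RT 90: heading 270 -> 180
BK 13: (-3,66) -> (10,66) [heading=180, move]
Final: pos=(10,66), heading=180, 2 segment(s) drawn
Segments drawn: 2

Answer: 2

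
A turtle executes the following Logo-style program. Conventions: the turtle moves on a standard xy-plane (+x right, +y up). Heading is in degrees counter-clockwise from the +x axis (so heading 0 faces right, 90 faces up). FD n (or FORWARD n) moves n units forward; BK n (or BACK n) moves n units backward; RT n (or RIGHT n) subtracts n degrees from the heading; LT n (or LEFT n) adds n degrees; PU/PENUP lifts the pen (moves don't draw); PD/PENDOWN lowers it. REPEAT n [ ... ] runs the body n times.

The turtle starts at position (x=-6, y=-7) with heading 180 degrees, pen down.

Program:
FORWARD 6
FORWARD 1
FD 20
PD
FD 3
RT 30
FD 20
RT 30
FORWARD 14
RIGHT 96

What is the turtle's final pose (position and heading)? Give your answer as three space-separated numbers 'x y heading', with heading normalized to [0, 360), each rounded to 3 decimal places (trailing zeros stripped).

Executing turtle program step by step:
Start: pos=(-6,-7), heading=180, pen down
FD 6: (-6,-7) -> (-12,-7) [heading=180, draw]
FD 1: (-12,-7) -> (-13,-7) [heading=180, draw]
FD 20: (-13,-7) -> (-33,-7) [heading=180, draw]
PD: pen down
FD 3: (-33,-7) -> (-36,-7) [heading=180, draw]
RT 30: heading 180 -> 150
FD 20: (-36,-7) -> (-53.321,3) [heading=150, draw]
RT 30: heading 150 -> 120
FD 14: (-53.321,3) -> (-60.321,15.124) [heading=120, draw]
RT 96: heading 120 -> 24
Final: pos=(-60.321,15.124), heading=24, 6 segment(s) drawn

Answer: -60.321 15.124 24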